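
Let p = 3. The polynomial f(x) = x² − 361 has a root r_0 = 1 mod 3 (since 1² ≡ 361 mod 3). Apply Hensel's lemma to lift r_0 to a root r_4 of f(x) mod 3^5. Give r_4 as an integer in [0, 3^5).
r_4 = 19 (mod 243)

Hensel's recurrence: r_{i+1} = r_i − f(r_i)·(f′(r_i))^{-1} mod 3^{i+2}, with f′(x) = 2x. Iterate:
  r_0 = 1 (mod 3)
  r_1 = 1 (mod 9)
  r_2 = 19 (mod 27)
  r_3 = 19 (mod 81)
  r_4 = 19 (mod 243)
Final: r_4 = 19, and one checks f(r_4) ≡ 0 mod 3^5.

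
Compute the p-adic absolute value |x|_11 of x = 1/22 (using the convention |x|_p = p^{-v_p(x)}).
|1/22|_11 = 11

Step 1 — compute v_11(x) by factoring powers of 11 out of the numerator and denominator: v_11(1/22) = -1. Step 2 — apply |x|_p = p^{-v_p(x)} = 11^{1} = 11.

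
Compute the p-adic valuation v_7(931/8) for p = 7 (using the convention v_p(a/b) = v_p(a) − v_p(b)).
v_7(931/8) = 2

Factor powers of 7 from the numerator and denominator of the reduced fraction: 931 = 7^2 · 19 and 8 = 7^0 · 8. Apply v_p(a/b) = v_p(a) − v_p(b): v_7(931/8) = 2 − 0 = 2.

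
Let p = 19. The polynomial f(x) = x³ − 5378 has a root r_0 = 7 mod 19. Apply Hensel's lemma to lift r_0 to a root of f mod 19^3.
r_2 = 2249 (mod 6859)

Hensel: r_{i+1} = r_i − f(r_i)/f′(r_i) mod 19^{i+2}, where f′(x) = 3x². Iterate:
  r_0 = 7 (mod 19)
  r_1 = 83 (mod 361)
  r_2 = 2249 (mod 6859)
Final: r = 2249 with f(r) ≡ 0 mod 19^3.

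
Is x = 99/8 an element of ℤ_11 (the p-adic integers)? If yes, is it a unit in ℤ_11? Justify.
x ∈ ℤ_11 but not a unit; v_11(x) = 1 > 0

ℤ_11 = {x ∈ ℚ_11 : v_11(x) ≥ 0} and ℤ_11^× = {x ∈ ℤ_11 : v_11(x) = 0}. Here v_11(99/8) = v_11(num) − v_11(den) = 1; compare against these criteria.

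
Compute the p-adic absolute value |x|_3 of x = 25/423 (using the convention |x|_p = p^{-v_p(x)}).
|25/423|_3 = 9

Step 1 — compute v_3(x) by factoring powers of 3 out of the numerator and denominator: v_3(25/423) = -2. Step 2 — apply |x|_p = p^{-v_p(x)} = 3^{2} = 9.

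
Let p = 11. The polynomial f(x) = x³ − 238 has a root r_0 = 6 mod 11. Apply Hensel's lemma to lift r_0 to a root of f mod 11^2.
r_1 = 116 (mod 121)

Hensel: r_{i+1} = r_i − f(r_i)/f′(r_i) mod 11^{i+2}, where f′(x) = 3x². Iterate:
  r_0 = 6 (mod 11)
  r_1 = 116 (mod 121)
Final: r = 116 with f(r) ≡ 0 mod 11^2.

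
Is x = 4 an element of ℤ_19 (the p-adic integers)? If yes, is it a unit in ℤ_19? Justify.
x ∈ ℤ_19^× (unit); v_19(x) = 0

ℤ_19 = {x ∈ ℚ_19 : v_19(x) ≥ 0} and ℤ_19^× = {x ∈ ℤ_19 : v_19(x) = 0}. Here v_19(4) = v_19(num) − v_19(den) = 0; compare against these criteria.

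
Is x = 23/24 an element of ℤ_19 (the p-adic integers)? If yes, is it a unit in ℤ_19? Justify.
x ∈ ℤ_19^× (unit); v_19(x) = 0

ℤ_19 = {x ∈ ℚ_19 : v_19(x) ≥ 0} and ℤ_19^× = {x ∈ ℤ_19 : v_19(x) = 0}. Here v_19(23/24) = v_19(num) − v_19(den) = 0; compare against these criteria.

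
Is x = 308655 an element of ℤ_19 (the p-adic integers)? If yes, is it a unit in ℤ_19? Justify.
x ∈ ℤ_19 but not a unit; v_19(x) = 3 > 0

ℤ_19 = {x ∈ ℚ_19 : v_19(x) ≥ 0} and ℤ_19^× = {x ∈ ℤ_19 : v_19(x) = 0}. Here v_19(308655) = v_19(num) − v_19(den) = 3; compare against these criteria.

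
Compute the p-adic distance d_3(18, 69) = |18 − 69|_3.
d_3(18, 69) = 1/3

Step 1 — x − y = 18 − 69 = -51. Step 2 — v_3(-51) = 1 (factor: -51 = −(3^1 · 17); the sign does not affect v_p). Step 3 — |x − y|_3 = 3^{-1} = 1/3.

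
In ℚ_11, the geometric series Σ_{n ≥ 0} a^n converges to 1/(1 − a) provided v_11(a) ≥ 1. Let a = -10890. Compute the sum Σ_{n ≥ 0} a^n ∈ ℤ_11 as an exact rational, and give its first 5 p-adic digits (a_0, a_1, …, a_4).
Σ a^n = 1/(1 − a) = 1/10891;  first 5 digits = (1, 0, 9, 2, 3)

v_11(a) = 2 ≥ 1, so the series converges in ℤ_11 to 1/(1 − a) = 1/(1 − (-10890)) = 1/10891. Expand this rational in ℤ_11: compute digits iteratively via d_i = x_i mod 11, x_{i+1} = (x_i − d_i)/11. The first 5 digits are (1, 0, 9, 2, 3).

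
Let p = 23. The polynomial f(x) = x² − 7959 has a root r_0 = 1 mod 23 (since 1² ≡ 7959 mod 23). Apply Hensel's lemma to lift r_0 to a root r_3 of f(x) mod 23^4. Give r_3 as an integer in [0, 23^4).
r_3 = 221399 (mod 279841)

Hensel's recurrence: r_{i+1} = r_i − f(r_i)·(f′(r_i))^{-1} mod 23^{i+2}, with f′(x) = 2x. Iterate:
  r_0 = 1 (mod 23)
  r_1 = 277 (mod 529)
  r_2 = 2393 (mod 12167)
  r_3 = 221399 (mod 279841)
Final: r_3 = 221399, and one checks f(r_3) ≡ 0 mod 23^4.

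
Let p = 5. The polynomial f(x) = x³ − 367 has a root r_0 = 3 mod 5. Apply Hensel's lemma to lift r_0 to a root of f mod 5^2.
r_1 = 23 (mod 25)

Hensel: r_{i+1} = r_i − f(r_i)/f′(r_i) mod 5^{i+2}, where f′(x) = 3x². Iterate:
  r_0 = 3 (mod 5)
  r_1 = 23 (mod 25)
Final: r = 23 with f(r) ≡ 0 mod 5^2.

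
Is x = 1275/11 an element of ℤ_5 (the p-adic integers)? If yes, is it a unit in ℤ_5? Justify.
x ∈ ℤ_5 but not a unit; v_5(x) = 2 > 0

ℤ_5 = {x ∈ ℚ_5 : v_5(x) ≥ 0} and ℤ_5^× = {x ∈ ℤ_5 : v_5(x) = 0}. Here v_5(1275/11) = v_5(num) − v_5(den) = 2; compare against these criteria.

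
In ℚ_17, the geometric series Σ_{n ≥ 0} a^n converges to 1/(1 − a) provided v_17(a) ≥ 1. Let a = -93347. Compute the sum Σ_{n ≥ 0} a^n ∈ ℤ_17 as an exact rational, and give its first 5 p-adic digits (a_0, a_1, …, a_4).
Σ a^n = 1/(1 − a) = 1/93348;  first 5 digits = (1, 0, 0, 15, 15)

v_17(a) = 3 ≥ 1, so the series converges in ℤ_17 to 1/(1 − a) = 1/(1 − (-93347)) = 1/93348. Expand this rational in ℤ_17: compute digits iteratively via d_i = x_i mod 17, x_{i+1} = (x_i − d_i)/17. The first 5 digits are (1, 0, 0, 15, 15).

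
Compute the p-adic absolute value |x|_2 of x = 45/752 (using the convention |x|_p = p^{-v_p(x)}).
|45/752|_2 = 16

Step 1 — compute v_2(x) by factoring powers of 2 out of the numerator and denominator: v_2(45/752) = -4. Step 2 — apply |x|_p = p^{-v_p(x)} = 2^{4} = 16.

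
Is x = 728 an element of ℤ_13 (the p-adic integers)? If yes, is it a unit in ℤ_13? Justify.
x ∈ ℤ_13 but not a unit; v_13(x) = 1 > 0

ℤ_13 = {x ∈ ℚ_13 : v_13(x) ≥ 0} and ℤ_13^× = {x ∈ ℤ_13 : v_13(x) = 0}. Here v_13(728) = v_13(num) − v_13(den) = 1; compare against these criteria.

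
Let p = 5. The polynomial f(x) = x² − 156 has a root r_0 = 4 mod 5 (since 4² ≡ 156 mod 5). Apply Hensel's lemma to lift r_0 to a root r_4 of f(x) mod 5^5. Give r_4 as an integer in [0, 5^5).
r_4 = 2409 (mod 3125)

Hensel's recurrence: r_{i+1} = r_i − f(r_i)·(f′(r_i))^{-1} mod 5^{i+2}, with f′(x) = 2x. Iterate:
  r_0 = 4 (mod 5)
  r_1 = 9 (mod 25)
  r_2 = 34 (mod 125)
  r_3 = 534 (mod 625)
  r_4 = 2409 (mod 3125)
Final: r_4 = 2409, and one checks f(r_4) ≡ 0 mod 5^5.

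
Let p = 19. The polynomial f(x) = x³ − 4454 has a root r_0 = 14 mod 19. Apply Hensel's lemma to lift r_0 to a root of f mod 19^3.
r_2 = 1192 (mod 6859)

Hensel: r_{i+1} = r_i − f(r_i)/f′(r_i) mod 19^{i+2}, where f′(x) = 3x². Iterate:
  r_0 = 14 (mod 19)
  r_1 = 109 (mod 361)
  r_2 = 1192 (mod 6859)
Final: r = 1192 with f(r) ≡ 0 mod 19^3.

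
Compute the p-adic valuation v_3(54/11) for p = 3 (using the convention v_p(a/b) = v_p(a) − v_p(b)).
v_3(54/11) = 3

Factor powers of 3 from the numerator and denominator of the reduced fraction: 54 = 3^3 · 2 and 11 = 3^0 · 11. Apply v_p(a/b) = v_p(a) − v_p(b): v_3(54/11) = 3 − 0 = 3.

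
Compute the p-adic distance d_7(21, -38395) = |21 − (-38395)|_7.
d_7(21, -38395) = 1/2401

Step 1 — x − y = 21 − (-38395) = 38416. Step 2 — v_7(38416) = 4 (factor: 38416 = (7^4 · 16); the sign does not affect v_p). Step 3 — |x − y|_7 = 7^{-4} = 1/2401.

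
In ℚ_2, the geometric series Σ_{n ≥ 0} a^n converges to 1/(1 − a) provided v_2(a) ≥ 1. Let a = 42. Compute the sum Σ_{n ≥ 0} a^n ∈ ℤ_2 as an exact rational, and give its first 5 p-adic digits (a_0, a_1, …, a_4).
Σ a^n = 1/(1 − a) = -1/41;  first 5 digits = (1, 1, 1, 0, 0)

v_2(a) = 1 ≥ 1, so the series converges in ℤ_2 to 1/(1 − a) = 1/(1 − 42) = -1/41. Expand this rational in ℤ_2: compute digits iteratively via d_i = x_i mod 2, x_{i+1} = (x_i − d_i)/2. The first 5 digits are (1, 1, 1, 0, 0).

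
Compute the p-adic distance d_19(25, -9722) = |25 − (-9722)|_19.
d_19(25, -9722) = 1/361

Step 1 — x − y = 25 − (-9722) = 9747. Step 2 — v_19(9747) = 2 (factor: 9747 = (19^2 · 27); the sign does not affect v_p). Step 3 — |x − y|_19 = 19^{-2} = 1/361.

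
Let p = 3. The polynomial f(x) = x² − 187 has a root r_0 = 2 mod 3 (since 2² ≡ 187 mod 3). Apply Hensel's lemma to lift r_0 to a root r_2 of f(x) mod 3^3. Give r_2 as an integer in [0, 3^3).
r_2 = 5 (mod 27)

Hensel's recurrence: r_{i+1} = r_i − f(r_i)·(f′(r_i))^{-1} mod 3^{i+2}, with f′(x) = 2x. Iterate:
  r_0 = 2 (mod 3)
  r_1 = 5 (mod 9)
  r_2 = 5 (mod 27)
Final: r_2 = 5, and one checks f(r_2) ≡ 0 mod 3^3.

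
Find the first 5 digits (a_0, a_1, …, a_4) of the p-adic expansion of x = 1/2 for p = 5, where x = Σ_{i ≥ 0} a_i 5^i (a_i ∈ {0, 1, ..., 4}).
(a_0, …, a_4) = (3, 2, 2, 2, 2)

v_5(1/2) = 0 (numerator and denominator both coprime to 5), so x ∈ ℤ_5^×. Compute digits iteratively via a_i = x_i mod 5, x_{i+1} = (x_i − a_i)/5, with x_0 = x:
  x_0 = 1/2;  a_0 = 3;  x_1 = (x_0 − 3)/5 = -1/2
  x_1 = -1/2;  a_1 = 2;  x_2 = (x_1 − 2)/5 = -1/2
  x_2 = -1/2;  a_2 = 2;  x_3 = (x_2 − 2)/5 = -1/2
  x_3 = -1/2;  a_3 = 2;  x_4 = (x_3 − 2)/5 = -1/2
  x_4 = -1/2;  a_4 = 2;  x_5 = (x_4 − 2)/5 = -1/2
Digits: (3, 2, 2, 2, 2).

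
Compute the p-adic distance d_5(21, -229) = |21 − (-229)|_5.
d_5(21, -229) = 1/125

Step 1 — x − y = 21 − (-229) = 250. Step 2 — v_5(250) = 3 (factor: 250 = (5^3 · 2); the sign does not affect v_p). Step 3 — |x − y|_5 = 5^{-3} = 1/125.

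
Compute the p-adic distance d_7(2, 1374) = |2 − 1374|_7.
d_7(2, 1374) = 1/343

Step 1 — x − y = 2 − 1374 = -1372. Step 2 — v_7(-1372) = 3 (factor: -1372 = −(7^3 · 4); the sign does not affect v_p). Step 3 — |x − y|_7 = 7^{-3} = 1/343.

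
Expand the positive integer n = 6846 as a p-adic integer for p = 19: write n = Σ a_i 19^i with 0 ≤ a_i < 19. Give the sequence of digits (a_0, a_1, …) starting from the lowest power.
(a_0, a_1, …) = (6, 18, 18)

Repeated division by 19 gives the digits low-to-high: 6846 = 6 + 18·19^1 + 18·19^2. Digit sequence: (6, 18, 18).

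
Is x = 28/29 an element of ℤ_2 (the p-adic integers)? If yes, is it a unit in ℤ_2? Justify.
x ∈ ℤ_2 but not a unit; v_2(x) = 2 > 0

ℤ_2 = {x ∈ ℚ_2 : v_2(x) ≥ 0} and ℤ_2^× = {x ∈ ℤ_2 : v_2(x) = 0}. Here v_2(28/29) = v_2(num) − v_2(den) = 2; compare against these criteria.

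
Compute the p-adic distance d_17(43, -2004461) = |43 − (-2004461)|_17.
d_17(43, -2004461) = 1/83521

Step 1 — x − y = 43 − (-2004461) = 2004504. Step 2 — v_17(2004504) = 4 (factor: 2004504 = (17^4 · 24); the sign does not affect v_p). Step 3 — |x − y|_17 = 17^{-4} = 1/83521.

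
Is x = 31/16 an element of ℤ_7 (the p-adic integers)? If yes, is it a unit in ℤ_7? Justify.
x ∈ ℤ_7^× (unit); v_7(x) = 0

ℤ_7 = {x ∈ ℚ_7 : v_7(x) ≥ 0} and ℤ_7^× = {x ∈ ℤ_7 : v_7(x) = 0}. Here v_7(31/16) = v_7(num) − v_7(den) = 0; compare against these criteria.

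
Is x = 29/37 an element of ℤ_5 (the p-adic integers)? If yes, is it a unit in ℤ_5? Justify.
x ∈ ℤ_5^× (unit); v_5(x) = 0

ℤ_5 = {x ∈ ℚ_5 : v_5(x) ≥ 0} and ℤ_5^× = {x ∈ ℤ_5 : v_5(x) = 0}. Here v_5(29/37) = v_5(num) − v_5(den) = 0; compare against these criteria.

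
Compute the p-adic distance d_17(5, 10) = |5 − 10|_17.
d_17(5, 10) = 1

Step 1 — x − y = 5 − 10 = -5. Step 2 — v_17(-5) = 0 (factor: -5 = −(17^0 · 5); the sign does not affect v_p). Step 3 — |x − y|_17 = 17^{0} = 1.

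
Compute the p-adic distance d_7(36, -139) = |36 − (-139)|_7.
d_7(36, -139) = 1/7

Step 1 — x − y = 36 − (-139) = 175. Step 2 — v_7(175) = 1 (factor: 175 = (7^1 · 25); the sign does not affect v_p). Step 3 — |x − y|_7 = 7^{-1} = 1/7.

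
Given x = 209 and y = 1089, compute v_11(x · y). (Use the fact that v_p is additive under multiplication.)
v_11(227601) = 3

v_p(x) = 1 (factor: 209 = 11^1 · 19); v_p(y) = 2 (factor: 1089 = 11^2 · 9). Additivity: v_p(xy) = v_p(x) + v_p(y) = 1 + 2 = 3. (Direct check: xy = 227601 = 11^3 · (171).)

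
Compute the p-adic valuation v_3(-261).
v_3(-261) = 2

v_3(n) is the largest exponent k such that 3^k divides n. Factor out: -261 = -3^2 · 29. (Sign doesn't affect v_p.) So v_3(-261) = 2.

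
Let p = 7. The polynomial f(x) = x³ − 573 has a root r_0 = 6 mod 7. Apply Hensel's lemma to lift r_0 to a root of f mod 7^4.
r_3 = 1889 (mod 2401)

Hensel: r_{i+1} = r_i − f(r_i)/f′(r_i) mod 7^{i+2}, where f′(x) = 3x². Iterate:
  r_0 = 6 (mod 7)
  r_1 = 27 (mod 49)
  r_2 = 174 (mod 343)
  r_3 = 1889 (mod 2401)
Final: r = 1889 with f(r) ≡ 0 mod 7^4.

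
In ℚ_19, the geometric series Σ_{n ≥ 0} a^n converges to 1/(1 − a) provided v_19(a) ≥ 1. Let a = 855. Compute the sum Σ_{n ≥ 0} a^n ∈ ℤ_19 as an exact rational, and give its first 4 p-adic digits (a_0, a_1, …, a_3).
Σ a^n = 1/(1 − a) = -1/854;  first 4 digits = (1, 7, 13, 12)

v_19(a) = 1 ≥ 1, so the series converges in ℤ_19 to 1/(1 − a) = 1/(1 − 855) = -1/854. Expand this rational in ℤ_19: compute digits iteratively via d_i = x_i mod 19, x_{i+1} = (x_i − d_i)/19. The first 4 digits are (1, 7, 13, 12).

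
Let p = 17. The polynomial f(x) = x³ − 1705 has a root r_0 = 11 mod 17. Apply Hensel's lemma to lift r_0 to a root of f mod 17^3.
r_2 = 2289 (mod 4913)

Hensel: r_{i+1} = r_i − f(r_i)/f′(r_i) mod 17^{i+2}, where f′(x) = 3x². Iterate:
  r_0 = 11 (mod 17)
  r_1 = 266 (mod 289)
  r_2 = 2289 (mod 4913)
Final: r = 2289 with f(r) ≡ 0 mod 17^3.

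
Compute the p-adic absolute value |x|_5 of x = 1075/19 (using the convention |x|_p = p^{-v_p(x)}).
|1075/19|_5 = 1/25

Step 1 — compute v_5(x) by factoring powers of 5 out of the numerator and denominator: v_5(1075/19) = 2. Step 2 — apply |x|_p = p^{-v_p(x)} = 5^{-2} = 1/25.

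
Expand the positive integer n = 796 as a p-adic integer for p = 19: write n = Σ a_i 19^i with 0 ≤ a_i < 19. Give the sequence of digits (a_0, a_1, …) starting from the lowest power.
(a_0, a_1, …) = (17, 3, 2)

Repeated division by 19 gives the digits low-to-high: 796 = 17 + 3·19^1 + 2·19^2. Digit sequence: (17, 3, 2).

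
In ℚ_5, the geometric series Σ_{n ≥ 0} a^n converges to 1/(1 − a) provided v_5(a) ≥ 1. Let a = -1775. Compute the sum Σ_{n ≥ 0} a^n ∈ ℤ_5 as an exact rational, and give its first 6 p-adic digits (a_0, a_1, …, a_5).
Σ a^n = 1/(1 − a) = 1/1776;  first 6 digits = (1, 0, 4, 0, 3, 2)

v_5(a) = 2 ≥ 1, so the series converges in ℤ_5 to 1/(1 − a) = 1/(1 − (-1775)) = 1/1776. Expand this rational in ℤ_5: compute digits iteratively via d_i = x_i mod 5, x_{i+1} = (x_i − d_i)/5. The first 6 digits are (1, 0, 4, 0, 3, 2).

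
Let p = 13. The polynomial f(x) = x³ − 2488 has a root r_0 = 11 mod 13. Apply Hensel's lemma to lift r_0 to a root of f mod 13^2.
r_1 = 37 (mod 169)

Hensel: r_{i+1} = r_i − f(r_i)/f′(r_i) mod 13^{i+2}, where f′(x) = 3x². Iterate:
  r_0 = 11 (mod 13)
  r_1 = 37 (mod 169)
Final: r = 37 with f(r) ≡ 0 mod 13^2.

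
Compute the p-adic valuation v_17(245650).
v_17(245650) = 3

v_17(n) is the largest exponent k such that 17^k divides n. Factor out: 245650 = 17^3 · 50. (Sign doesn't affect v_p.) So v_17(245650) = 3.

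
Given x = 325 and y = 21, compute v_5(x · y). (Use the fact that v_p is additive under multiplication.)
v_5(6825) = 2

v_p(x) = 2 (factor: 325 = 5^2 · 13); v_p(y) = 0 (factor: 21 = 5^0 · 21). Additivity: v_p(xy) = v_p(x) + v_p(y) = 2 + 0 = 2. (Direct check: xy = 6825 = 5^2 · (273).)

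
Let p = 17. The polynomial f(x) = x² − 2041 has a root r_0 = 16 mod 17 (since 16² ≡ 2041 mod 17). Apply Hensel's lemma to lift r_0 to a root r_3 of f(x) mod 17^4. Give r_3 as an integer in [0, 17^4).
r_3 = 22966 (mod 83521)

Hensel's recurrence: r_{i+1} = r_i − f(r_i)·(f′(r_i))^{-1} mod 17^{i+2}, with f′(x) = 2x. Iterate:
  r_0 = 16 (mod 17)
  r_1 = 135 (mod 289)
  r_2 = 3314 (mod 4913)
  r_3 = 22966 (mod 83521)
Final: r_3 = 22966, and one checks f(r_3) ≡ 0 mod 17^4.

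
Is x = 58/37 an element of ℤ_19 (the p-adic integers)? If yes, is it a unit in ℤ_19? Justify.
x ∈ ℤ_19^× (unit); v_19(x) = 0

ℤ_19 = {x ∈ ℚ_19 : v_19(x) ≥ 0} and ℤ_19^× = {x ∈ ℤ_19 : v_19(x) = 0}. Here v_19(58/37) = v_19(num) − v_19(den) = 0; compare against these criteria.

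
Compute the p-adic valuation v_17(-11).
v_17(-11) = 0

v_17(n) is the largest exponent k such that 17^k divides n. Factor out: -11 = -17^0 · 11. (Sign doesn't affect v_p.) So v_17(-11) = 0.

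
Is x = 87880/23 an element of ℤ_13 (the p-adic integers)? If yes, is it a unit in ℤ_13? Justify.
x ∈ ℤ_13 but not a unit; v_13(x) = 3 > 0

ℤ_13 = {x ∈ ℚ_13 : v_13(x) ≥ 0} and ℤ_13^× = {x ∈ ℤ_13 : v_13(x) = 0}. Here v_13(87880/23) = v_13(num) − v_13(den) = 3; compare against these criteria.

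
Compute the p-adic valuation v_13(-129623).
v_13(-129623) = 3

v_13(n) is the largest exponent k such that 13^k divides n. Factor out: -129623 = -13^3 · 59. (Sign doesn't affect v_p.) So v_13(-129623) = 3.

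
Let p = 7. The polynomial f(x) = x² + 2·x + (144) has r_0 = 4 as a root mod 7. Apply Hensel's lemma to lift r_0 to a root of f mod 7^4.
r_3 = 634 (mod 2401)

Hensel: r_{i+1} = r_i − f(r_i)·(f′(r_i))^{-1} mod 7^{i+2}, f′(x) = 2x + 2. Iterate:
  r_0 = 4 (mod 7)
  r_1 = 46 (mod 49)
  r_2 = 291 (mod 343)
  r_3 = 634 (mod 2401)
Final: r = 634 satisfies f(r) ≡ 0 mod 7^4.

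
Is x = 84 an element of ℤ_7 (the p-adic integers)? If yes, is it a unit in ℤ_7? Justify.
x ∈ ℤ_7 but not a unit; v_7(x) = 1 > 0

ℤ_7 = {x ∈ ℚ_7 : v_7(x) ≥ 0} and ℤ_7^× = {x ∈ ℤ_7 : v_7(x) = 0}. Here v_7(84) = v_7(num) − v_7(den) = 1; compare against these criteria.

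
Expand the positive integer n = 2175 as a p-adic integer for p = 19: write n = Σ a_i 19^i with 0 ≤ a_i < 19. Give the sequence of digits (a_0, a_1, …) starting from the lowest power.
(a_0, a_1, …) = (9, 0, 6)

Repeated division by 19 gives the digits low-to-high: 2175 = 9 + 6·19^2. Digit sequence: (9, 0, 6).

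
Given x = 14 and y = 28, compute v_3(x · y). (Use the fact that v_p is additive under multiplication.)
v_3(392) = 0

v_p(x) = 0 (factor: 14 = 3^0 · 14); v_p(y) = 0 (factor: 28 = 3^0 · 28). Additivity: v_p(xy) = v_p(x) + v_p(y) = 0 + 0 = 0. (Direct check: xy = 392 = 3^0 · (392).)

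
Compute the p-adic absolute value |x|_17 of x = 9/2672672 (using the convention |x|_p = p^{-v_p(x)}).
|9/2672672|_17 = 83521

Step 1 — compute v_17(x) by factoring powers of 17 out of the numerator and denominator: v_17(9/2672672) = -4. Step 2 — apply |x|_p = p^{-v_p(x)} = 17^{4} = 83521.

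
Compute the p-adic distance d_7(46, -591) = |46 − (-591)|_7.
d_7(46, -591) = 1/49

Step 1 — x − y = 46 − (-591) = 637. Step 2 — v_7(637) = 2 (factor: 637 = (7^2 · 13); the sign does not affect v_p). Step 3 — |x − y|_7 = 7^{-2} = 1/49.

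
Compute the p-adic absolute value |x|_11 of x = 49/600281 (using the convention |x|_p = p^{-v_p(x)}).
|49/600281|_11 = 14641

Step 1 — compute v_11(x) by factoring powers of 11 out of the numerator and denominator: v_11(49/600281) = -4. Step 2 — apply |x|_p = p^{-v_p(x)} = 11^{4} = 14641.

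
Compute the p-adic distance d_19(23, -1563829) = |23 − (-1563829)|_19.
d_19(23, -1563829) = 1/130321

Step 1 — x − y = 23 − (-1563829) = 1563852. Step 2 — v_19(1563852) = 4 (factor: 1563852 = (19^4 · 12); the sign does not affect v_p). Step 3 — |x − y|_19 = 19^{-4} = 1/130321.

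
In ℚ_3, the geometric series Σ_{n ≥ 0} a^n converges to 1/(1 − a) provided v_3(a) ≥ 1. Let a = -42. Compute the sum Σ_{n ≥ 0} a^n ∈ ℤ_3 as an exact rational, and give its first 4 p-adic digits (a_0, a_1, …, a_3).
Σ a^n = 1/(1 − a) = 1/43;  first 4 digits = (1, 1, 2, 1)

v_3(a) = 1 ≥ 1, so the series converges in ℤ_3 to 1/(1 − a) = 1/(1 − (-42)) = 1/43. Expand this rational in ℤ_3: compute digits iteratively via d_i = x_i mod 3, x_{i+1} = (x_i − d_i)/3. The first 4 digits are (1, 1, 2, 1).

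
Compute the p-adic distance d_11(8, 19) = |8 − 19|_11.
d_11(8, 19) = 1/11

Step 1 — x − y = 8 − 19 = -11. Step 2 — v_11(-11) = 1 (factor: -11 = −(11^1 · 1); the sign does not affect v_p). Step 3 — |x − y|_11 = 11^{-1} = 1/11.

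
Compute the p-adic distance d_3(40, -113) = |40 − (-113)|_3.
d_3(40, -113) = 1/9

Step 1 — x − y = 40 − (-113) = 153. Step 2 — v_3(153) = 2 (factor: 153 = (3^2 · 17); the sign does not affect v_p). Step 3 — |x − y|_3 = 3^{-2} = 1/9.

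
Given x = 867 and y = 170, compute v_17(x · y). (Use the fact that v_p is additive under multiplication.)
v_17(147390) = 3

v_p(x) = 2 (factor: 867 = 17^2 · 3); v_p(y) = 1 (factor: 170 = 17^1 · 10). Additivity: v_p(xy) = v_p(x) + v_p(y) = 2 + 1 = 3. (Direct check: xy = 147390 = 17^3 · (30).)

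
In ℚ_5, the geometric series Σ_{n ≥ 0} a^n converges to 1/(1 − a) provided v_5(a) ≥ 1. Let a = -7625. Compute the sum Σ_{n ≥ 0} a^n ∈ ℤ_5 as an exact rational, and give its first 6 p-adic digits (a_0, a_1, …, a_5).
Σ a^n = 1/(1 − a) = 1/7626;  first 6 digits = (1, 0, 0, 4, 2, 2)

v_5(a) = 3 ≥ 1, so the series converges in ℤ_5 to 1/(1 − a) = 1/(1 − (-7625)) = 1/7626. Expand this rational in ℤ_5: compute digits iteratively via d_i = x_i mod 5, x_{i+1} = (x_i − d_i)/5. The first 6 digits are (1, 0, 0, 4, 2, 2).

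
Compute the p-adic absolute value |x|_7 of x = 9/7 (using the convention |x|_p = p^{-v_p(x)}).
|9/7|_7 = 7

Step 1 — compute v_7(x) by factoring powers of 7 out of the numerator and denominator: v_7(9/7) = -1. Step 2 — apply |x|_p = p^{-v_p(x)} = 7^{1} = 7.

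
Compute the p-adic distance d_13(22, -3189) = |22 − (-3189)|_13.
d_13(22, -3189) = 1/169

Step 1 — x − y = 22 − (-3189) = 3211. Step 2 — v_13(3211) = 2 (factor: 3211 = (13^2 · 19); the sign does not affect v_p). Step 3 — |x − y|_13 = 13^{-2} = 1/169.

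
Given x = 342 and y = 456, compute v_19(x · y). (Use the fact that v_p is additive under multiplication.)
v_19(155952) = 2

v_p(x) = 1 (factor: 342 = 19^1 · 18); v_p(y) = 1 (factor: 456 = 19^1 · 24). Additivity: v_p(xy) = v_p(x) + v_p(y) = 1 + 1 = 2. (Direct check: xy = 155952 = 19^2 · (432).)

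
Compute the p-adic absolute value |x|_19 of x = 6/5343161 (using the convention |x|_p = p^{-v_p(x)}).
|6/5343161|_19 = 130321

Step 1 — compute v_19(x) by factoring powers of 19 out of the numerator and denominator: v_19(6/5343161) = -4. Step 2 — apply |x|_p = p^{-v_p(x)} = 19^{4} = 130321.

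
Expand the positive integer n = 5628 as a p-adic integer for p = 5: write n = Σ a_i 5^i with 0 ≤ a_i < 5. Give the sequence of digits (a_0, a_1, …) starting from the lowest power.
(a_0, a_1, …) = (3, 0, 0, 0, 4, 1)

Repeated division by 5 gives the digits low-to-high: 5628 = 3 + 4·5^4 + 1·5^5. Digit sequence: (3, 0, 0, 0, 4, 1).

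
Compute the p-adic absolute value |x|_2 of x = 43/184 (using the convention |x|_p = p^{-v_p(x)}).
|43/184|_2 = 8

Step 1 — compute v_2(x) by factoring powers of 2 out of the numerator and denominator: v_2(43/184) = -3. Step 2 — apply |x|_p = p^{-v_p(x)} = 2^{3} = 8.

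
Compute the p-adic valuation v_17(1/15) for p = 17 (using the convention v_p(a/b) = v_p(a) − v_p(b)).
v_17(1/15) = 0

Factor powers of 17 from the numerator and denominator of the reduced fraction: 1 = 17^0 · 1 and 15 = 17^0 · 15. Apply v_p(a/b) = v_p(a) − v_p(b): v_17(1/15) = 0 − 0 = 0.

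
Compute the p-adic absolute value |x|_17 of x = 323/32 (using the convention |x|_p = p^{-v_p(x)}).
|323/32|_17 = 1/17

Step 1 — compute v_17(x) by factoring powers of 17 out of the numerator and denominator: v_17(323/32) = 1. Step 2 — apply |x|_p = p^{-v_p(x)} = 17^{-1} = 1/17.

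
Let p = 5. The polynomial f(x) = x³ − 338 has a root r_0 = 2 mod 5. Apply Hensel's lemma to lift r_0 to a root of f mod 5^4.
r_3 = 42 (mod 625)

Hensel: r_{i+1} = r_i − f(r_i)/f′(r_i) mod 5^{i+2}, where f′(x) = 3x². Iterate:
  r_0 = 2 (mod 5)
  r_1 = 17 (mod 25)
  r_2 = 42 (mod 125)
  r_3 = 42 (mod 625)
Final: r = 42 with f(r) ≡ 0 mod 5^4.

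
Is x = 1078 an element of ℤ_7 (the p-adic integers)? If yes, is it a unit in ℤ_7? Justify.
x ∈ ℤ_7 but not a unit; v_7(x) = 2 > 0

ℤ_7 = {x ∈ ℚ_7 : v_7(x) ≥ 0} and ℤ_7^× = {x ∈ ℤ_7 : v_7(x) = 0}. Here v_7(1078) = v_7(num) − v_7(den) = 2; compare against these criteria.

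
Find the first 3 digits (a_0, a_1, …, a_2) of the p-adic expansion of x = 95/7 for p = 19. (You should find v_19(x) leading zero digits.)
(a_0, …, a_2) = (0, 17, 10)

v_19(95/7) = 1, so a_0 = ... = a_0 = 0. Factor out: x = 19^1 · u with u = 5/7 a unit in ℤ_19. Expand u iteratively via a_{v+i} = u_i mod 19, u_{i+1} = (u_i − a_{v+i})/19:
  u_0 = 5/7;  a_1 = 17;  u_1 = (u_0 − 17)/19 = -6/7
  u_1 = -6/7;  a_2 = 10;  u_2 = (u_1 − 10)/19 = -4/7
Digits: (0, 17, 10).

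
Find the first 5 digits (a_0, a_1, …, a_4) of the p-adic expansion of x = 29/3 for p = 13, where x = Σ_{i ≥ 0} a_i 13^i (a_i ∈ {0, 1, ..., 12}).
(a_0, …, a_4) = (1, 5, 4, 4, 4)

v_13(29/3) = 0 (numerator and denominator both coprime to 13), so x ∈ ℤ_13^×. Compute digits iteratively via a_i = x_i mod 13, x_{i+1} = (x_i − a_i)/13, with x_0 = x:
  x_0 = 29/3;  a_0 = 1;  x_1 = (x_0 − 1)/13 = 2/3
  x_1 = 2/3;  a_1 = 5;  x_2 = (x_1 − 5)/13 = -1/3
  x_2 = -1/3;  a_2 = 4;  x_3 = (x_2 − 4)/13 = -1/3
  x_3 = -1/3;  a_3 = 4;  x_4 = (x_3 − 4)/13 = -1/3
  x_4 = -1/3;  a_4 = 4;  x_5 = (x_4 − 4)/13 = -1/3
Digits: (1, 5, 4, 4, 4).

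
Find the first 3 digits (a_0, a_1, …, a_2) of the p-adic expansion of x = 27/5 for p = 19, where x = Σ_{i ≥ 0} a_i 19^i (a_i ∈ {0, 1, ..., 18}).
(a_0, …, a_2) = (13, 11, 7)

v_19(27/5) = 0 (numerator and denominator both coprime to 19), so x ∈ ℤ_19^×. Compute digits iteratively via a_i = x_i mod 19, x_{i+1} = (x_i − a_i)/19, with x_0 = x:
  x_0 = 27/5;  a_0 = 13;  x_1 = (x_0 − 13)/19 = -2/5
  x_1 = -2/5;  a_1 = 11;  x_2 = (x_1 − 11)/19 = -3/5
  x_2 = -3/5;  a_2 = 7;  x_3 = (x_2 − 7)/19 = -2/5
Digits: (13, 11, 7).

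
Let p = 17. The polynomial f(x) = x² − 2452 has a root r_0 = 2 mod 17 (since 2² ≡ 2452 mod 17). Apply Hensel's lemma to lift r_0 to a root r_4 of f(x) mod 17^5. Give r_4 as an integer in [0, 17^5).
r_4 = 413017 (mod 1419857)

Hensel's recurrence: r_{i+1} = r_i − f(r_i)·(f′(r_i))^{-1} mod 17^{i+2}, with f′(x) = 2x. Iterate:
  r_0 = 2 (mod 17)
  r_1 = 36 (mod 289)
  r_2 = 325 (mod 4913)
  r_3 = 78933 (mod 83521)
  r_4 = 413017 (mod 1419857)
Final: r_4 = 413017, and one checks f(r_4) ≡ 0 mod 17^5.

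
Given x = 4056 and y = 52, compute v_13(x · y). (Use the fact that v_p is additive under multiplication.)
v_13(210912) = 3

v_p(x) = 2 (factor: 4056 = 13^2 · 24); v_p(y) = 1 (factor: 52 = 13^1 · 4). Additivity: v_p(xy) = v_p(x) + v_p(y) = 2 + 1 = 3. (Direct check: xy = 210912 = 13^3 · (96).)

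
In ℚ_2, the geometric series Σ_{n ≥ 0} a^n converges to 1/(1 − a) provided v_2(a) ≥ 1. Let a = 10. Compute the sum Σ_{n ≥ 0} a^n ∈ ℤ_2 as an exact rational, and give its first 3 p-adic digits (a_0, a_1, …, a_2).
Σ a^n = 1/(1 − a) = -1/9;  first 3 digits = (1, 1, 1)

v_2(a) = 1 ≥ 1, so the series converges in ℤ_2 to 1/(1 − a) = 1/(1 − 10) = -1/9. Expand this rational in ℤ_2: compute digits iteratively via d_i = x_i mod 2, x_{i+1} = (x_i − d_i)/2. The first 3 digits are (1, 1, 1).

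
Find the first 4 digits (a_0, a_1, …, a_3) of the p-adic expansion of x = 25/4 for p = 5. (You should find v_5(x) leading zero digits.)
(a_0, …, a_3) = (0, 0, 4, 3)

v_5(25/4) = 2, so a_0 = ... = a_1 = 0. Factor out: x = 5^2 · u with u = 1/4 a unit in ℤ_5. Expand u iteratively via a_{v+i} = u_i mod 5, u_{i+1} = (u_i − a_{v+i})/5:
  u_0 = 1/4;  a_2 = 4;  u_1 = (u_0 − 4)/5 = -3/4
  u_1 = -3/4;  a_3 = 3;  u_2 = (u_1 − 3)/5 = -3/4
Digits: (0, 0, 4, 3).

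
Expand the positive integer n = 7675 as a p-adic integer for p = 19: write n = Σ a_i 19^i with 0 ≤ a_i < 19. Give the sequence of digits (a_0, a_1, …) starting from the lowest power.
(a_0, a_1, …) = (18, 4, 2, 1)

Repeated division by 19 gives the digits low-to-high: 7675 = 18 + 4·19^1 + 2·19^2 + 1·19^3. Digit sequence: (18, 4, 2, 1).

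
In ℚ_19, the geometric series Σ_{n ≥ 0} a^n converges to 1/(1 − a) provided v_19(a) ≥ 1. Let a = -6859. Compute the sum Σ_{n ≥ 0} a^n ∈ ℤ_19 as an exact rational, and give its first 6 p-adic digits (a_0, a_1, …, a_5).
Σ a^n = 1/(1 − a) = 1/6860;  first 6 digits = (1, 0, 0, 18, 18, 18)

v_19(a) = 3 ≥ 1, so the series converges in ℤ_19 to 1/(1 − a) = 1/(1 − (-6859)) = 1/6860. Expand this rational in ℤ_19: compute digits iteratively via d_i = x_i mod 19, x_{i+1} = (x_i − d_i)/19. The first 6 digits are (1, 0, 0, 18, 18, 18).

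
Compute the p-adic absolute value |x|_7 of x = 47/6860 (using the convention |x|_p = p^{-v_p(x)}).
|47/6860|_7 = 343

Step 1 — compute v_7(x) by factoring powers of 7 out of the numerator and denominator: v_7(47/6860) = -3. Step 2 — apply |x|_p = p^{-v_p(x)} = 7^{3} = 343.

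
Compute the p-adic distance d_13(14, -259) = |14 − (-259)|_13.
d_13(14, -259) = 1/13

Step 1 — x − y = 14 − (-259) = 273. Step 2 — v_13(273) = 1 (factor: 273 = (13^1 · 21); the sign does not affect v_p). Step 3 — |x − y|_13 = 13^{-1} = 1/13.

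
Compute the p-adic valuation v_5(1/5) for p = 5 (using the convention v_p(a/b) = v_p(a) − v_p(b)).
v_5(1/5) = -1

Factor powers of 5 from the numerator and denominator of the reduced fraction: 1 = 5^0 · 1 and 5 = 5^1 · 1. Apply v_p(a/b) = v_p(a) − v_p(b): v_5(1/5) = 0 − 1 = -1.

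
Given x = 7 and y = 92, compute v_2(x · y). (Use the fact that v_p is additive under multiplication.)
v_2(644) = 2

v_p(x) = 0 (factor: 7 = 2^0 · 7); v_p(y) = 2 (factor: 92 = 2^2 · 23). Additivity: v_p(xy) = v_p(x) + v_p(y) = 0 + 2 = 2. (Direct check: xy = 644 = 2^2 · (161).)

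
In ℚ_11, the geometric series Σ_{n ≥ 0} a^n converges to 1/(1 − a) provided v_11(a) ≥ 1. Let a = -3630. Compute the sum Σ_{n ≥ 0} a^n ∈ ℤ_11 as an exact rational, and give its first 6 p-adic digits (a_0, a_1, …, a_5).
Σ a^n = 1/(1 − a) = 1/3631;  first 6 digits = (1, 0, 3, 8, 8, 4)

v_11(a) = 2 ≥ 1, so the series converges in ℤ_11 to 1/(1 − a) = 1/(1 − (-3630)) = 1/3631. Expand this rational in ℤ_11: compute digits iteratively via d_i = x_i mod 11, x_{i+1} = (x_i − d_i)/11. The first 6 digits are (1, 0, 3, 8, 8, 4).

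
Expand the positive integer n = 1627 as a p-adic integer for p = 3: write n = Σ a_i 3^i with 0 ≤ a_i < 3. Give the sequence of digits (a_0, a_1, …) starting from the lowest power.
(a_0, a_1, …) = (1, 2, 0, 0, 2, 0, 2)

Repeated division by 3 gives the digits low-to-high: 1627 = 1 + 2·3^1 + 2·3^4 + 2·3^6. Digit sequence: (1, 2, 0, 0, 2, 0, 2).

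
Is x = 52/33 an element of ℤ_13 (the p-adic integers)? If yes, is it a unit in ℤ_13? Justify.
x ∈ ℤ_13 but not a unit; v_13(x) = 1 > 0

ℤ_13 = {x ∈ ℚ_13 : v_13(x) ≥ 0} and ℤ_13^× = {x ∈ ℤ_13 : v_13(x) = 0}. Here v_13(52/33) = v_13(num) − v_13(den) = 1; compare against these criteria.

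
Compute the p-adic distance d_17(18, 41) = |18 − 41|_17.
d_17(18, 41) = 1

Step 1 — x − y = 18 − 41 = -23. Step 2 — v_17(-23) = 0 (factor: -23 = −(17^0 · 23); the sign does not affect v_p). Step 3 — |x − y|_17 = 17^{0} = 1.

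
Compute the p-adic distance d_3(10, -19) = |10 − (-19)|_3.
d_3(10, -19) = 1

Step 1 — x − y = 10 − (-19) = 29. Step 2 — v_3(29) = 0 (factor: 29 = (3^0 · 29); the sign does not affect v_p). Step 3 — |x − y|_3 = 3^{0} = 1.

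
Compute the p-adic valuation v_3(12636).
v_3(12636) = 5

v_3(n) is the largest exponent k such that 3^k divides n. Factor out: 12636 = 3^5 · 52. (Sign doesn't affect v_p.) So v_3(12636) = 5.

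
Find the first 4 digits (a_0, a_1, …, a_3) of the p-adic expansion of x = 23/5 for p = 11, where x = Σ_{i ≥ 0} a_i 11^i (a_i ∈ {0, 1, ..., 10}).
(a_0, …, a_3) = (9, 4, 4, 4)

v_11(23/5) = 0 (numerator and denominator both coprime to 11), so x ∈ ℤ_11^×. Compute digits iteratively via a_i = x_i mod 11, x_{i+1} = (x_i − a_i)/11, with x_0 = x:
  x_0 = 23/5;  a_0 = 9;  x_1 = (x_0 − 9)/11 = -2/5
  x_1 = -2/5;  a_1 = 4;  x_2 = (x_1 − 4)/11 = -2/5
  x_2 = -2/5;  a_2 = 4;  x_3 = (x_2 − 4)/11 = -2/5
  x_3 = -2/5;  a_3 = 4;  x_4 = (x_3 − 4)/11 = -2/5
Digits: (9, 4, 4, 4).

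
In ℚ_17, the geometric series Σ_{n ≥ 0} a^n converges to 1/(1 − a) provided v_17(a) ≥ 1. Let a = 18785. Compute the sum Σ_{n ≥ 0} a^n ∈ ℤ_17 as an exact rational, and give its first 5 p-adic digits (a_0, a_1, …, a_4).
Σ a^n = 1/(1 − a) = -1/18784;  first 5 digits = (1, 0, 14, 3, 9)

v_17(a) = 2 ≥ 1, so the series converges in ℤ_17 to 1/(1 − a) = 1/(1 − 18785) = -1/18784. Expand this rational in ℤ_17: compute digits iteratively via d_i = x_i mod 17, x_{i+1} = (x_i − d_i)/17. The first 5 digits are (1, 0, 14, 3, 9).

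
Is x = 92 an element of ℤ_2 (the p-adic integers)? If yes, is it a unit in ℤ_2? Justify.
x ∈ ℤ_2 but not a unit; v_2(x) = 2 > 0

ℤ_2 = {x ∈ ℚ_2 : v_2(x) ≥ 0} and ℤ_2^× = {x ∈ ℤ_2 : v_2(x) = 0}. Here v_2(92) = v_2(num) − v_2(den) = 2; compare against these criteria.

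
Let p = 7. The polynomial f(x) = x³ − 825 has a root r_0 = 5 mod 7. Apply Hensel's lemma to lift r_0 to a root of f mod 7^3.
r_2 = 96 (mod 343)

Hensel: r_{i+1} = r_i − f(r_i)/f′(r_i) mod 7^{i+2}, where f′(x) = 3x². Iterate:
  r_0 = 5 (mod 7)
  r_1 = 47 (mod 49)
  r_2 = 96 (mod 343)
Final: r = 96 with f(r) ≡ 0 mod 7^3.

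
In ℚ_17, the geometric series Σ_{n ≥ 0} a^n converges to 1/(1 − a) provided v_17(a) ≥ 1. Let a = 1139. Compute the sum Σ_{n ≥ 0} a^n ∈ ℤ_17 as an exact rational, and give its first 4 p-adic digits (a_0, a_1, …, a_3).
Σ a^n = 1/(1 − a) = -1/1138;  first 4 digits = (1, 16, 4, 8)

v_17(a) = 1 ≥ 1, so the series converges in ℤ_17 to 1/(1 − a) = 1/(1 − 1139) = -1/1138. Expand this rational in ℤ_17: compute digits iteratively via d_i = x_i mod 17, x_{i+1} = (x_i − d_i)/17. The first 4 digits are (1, 16, 4, 8).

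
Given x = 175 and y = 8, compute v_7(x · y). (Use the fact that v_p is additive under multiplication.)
v_7(1400) = 1

v_p(x) = 1 (factor: 175 = 7^1 · 25); v_p(y) = 0 (factor: 8 = 7^0 · 8). Additivity: v_p(xy) = v_p(x) + v_p(y) = 1 + 0 = 1. (Direct check: xy = 1400 = 7^1 · (200).)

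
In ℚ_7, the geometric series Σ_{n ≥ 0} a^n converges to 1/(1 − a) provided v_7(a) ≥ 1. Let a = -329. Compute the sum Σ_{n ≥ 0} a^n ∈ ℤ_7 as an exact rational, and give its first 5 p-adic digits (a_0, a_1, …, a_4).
Σ a^n = 1/(1 − a) = 1/330;  first 5 digits = (1, 2, 4, 0, 6)

v_7(a) = 1 ≥ 1, so the series converges in ℤ_7 to 1/(1 − a) = 1/(1 − (-329)) = 1/330. Expand this rational in ℤ_7: compute digits iteratively via d_i = x_i mod 7, x_{i+1} = (x_i − d_i)/7. The first 5 digits are (1, 2, 4, 0, 6).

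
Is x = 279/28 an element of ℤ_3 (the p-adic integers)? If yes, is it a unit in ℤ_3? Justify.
x ∈ ℤ_3 but not a unit; v_3(x) = 2 > 0

ℤ_3 = {x ∈ ℚ_3 : v_3(x) ≥ 0} and ℤ_3^× = {x ∈ ℤ_3 : v_3(x) = 0}. Here v_3(279/28) = v_3(num) − v_3(den) = 2; compare against these criteria.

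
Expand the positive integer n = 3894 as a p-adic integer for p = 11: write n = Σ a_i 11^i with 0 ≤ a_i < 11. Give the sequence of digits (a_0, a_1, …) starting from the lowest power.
(a_0, a_1, …) = (0, 2, 10, 2)

Repeated division by 11 gives the digits low-to-high: 3894 = 2·11^1 + 10·11^2 + 2·11^3. Digit sequence: (0, 2, 10, 2).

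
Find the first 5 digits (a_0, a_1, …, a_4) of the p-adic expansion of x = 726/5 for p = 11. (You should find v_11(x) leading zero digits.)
(a_0, …, a_4) = (0, 0, 10, 8, 8)

v_11(726/5) = 2, so a_0 = ... = a_1 = 0. Factor out: x = 11^2 · u with u = 6/5 a unit in ℤ_11. Expand u iteratively via a_{v+i} = u_i mod 11, u_{i+1} = (u_i − a_{v+i})/11:
  u_0 = 6/5;  a_2 = 10;  u_1 = (u_0 − 10)/11 = -4/5
  u_1 = -4/5;  a_3 = 8;  u_2 = (u_1 − 8)/11 = -4/5
  u_2 = -4/5;  a_4 = 8;  u_3 = (u_2 − 8)/11 = -4/5
Digits: (0, 0, 10, 8, 8).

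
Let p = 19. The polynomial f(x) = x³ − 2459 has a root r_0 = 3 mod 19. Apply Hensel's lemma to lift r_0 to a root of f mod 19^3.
r_2 = 5361 (mod 6859)

Hensel: r_{i+1} = r_i − f(r_i)/f′(r_i) mod 19^{i+2}, where f′(x) = 3x². Iterate:
  r_0 = 3 (mod 19)
  r_1 = 307 (mod 361)
  r_2 = 5361 (mod 6859)
Final: r = 5361 with f(r) ≡ 0 mod 19^3.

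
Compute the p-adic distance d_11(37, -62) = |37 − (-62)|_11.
d_11(37, -62) = 1/11

Step 1 — x − y = 37 − (-62) = 99. Step 2 — v_11(99) = 1 (factor: 99 = (11^1 · 9); the sign does not affect v_p). Step 3 — |x − y|_11 = 11^{-1} = 1/11.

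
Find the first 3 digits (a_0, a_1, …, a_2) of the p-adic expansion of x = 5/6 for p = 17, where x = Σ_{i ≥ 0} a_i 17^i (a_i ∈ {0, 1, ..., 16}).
(a_0, …, a_2) = (15, 2, 14)

v_17(5/6) = 0 (numerator and denominator both coprime to 17), so x ∈ ℤ_17^×. Compute digits iteratively via a_i = x_i mod 17, x_{i+1} = (x_i − a_i)/17, with x_0 = x:
  x_0 = 5/6;  a_0 = 15;  x_1 = (x_0 − 15)/17 = -5/6
  x_1 = -5/6;  a_1 = 2;  x_2 = (x_1 − 2)/17 = -1/6
  x_2 = -1/6;  a_2 = 14;  x_3 = (x_2 − 14)/17 = -5/6
Digits: (15, 2, 14).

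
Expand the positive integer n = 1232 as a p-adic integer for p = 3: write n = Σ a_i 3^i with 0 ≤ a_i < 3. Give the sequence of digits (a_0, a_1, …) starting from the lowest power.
(a_0, a_1, …) = (2, 2, 1, 0, 0, 2, 1)

Repeated division by 3 gives the digits low-to-high: 1232 = 2 + 2·3^1 + 1·3^2 + 2·3^5 + 1·3^6. Digit sequence: (2, 2, 1, 0, 0, 2, 1).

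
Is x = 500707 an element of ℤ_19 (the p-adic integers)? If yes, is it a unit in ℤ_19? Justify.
x ∈ ℤ_19 but not a unit; v_19(x) = 3 > 0

ℤ_19 = {x ∈ ℚ_19 : v_19(x) ≥ 0} and ℤ_19^× = {x ∈ ℤ_19 : v_19(x) = 0}. Here v_19(500707) = v_19(num) − v_19(den) = 3; compare against these criteria.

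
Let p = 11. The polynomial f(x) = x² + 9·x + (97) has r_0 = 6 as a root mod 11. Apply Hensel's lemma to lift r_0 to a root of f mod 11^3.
r_2 = 677 (mod 1331)

Hensel: r_{i+1} = r_i − f(r_i)·(f′(r_i))^{-1} mod 11^{i+2}, f′(x) = 2x + 9. Iterate:
  r_0 = 6 (mod 11)
  r_1 = 72 (mod 121)
  r_2 = 677 (mod 1331)
Final: r = 677 satisfies f(r) ≡ 0 mod 11^3.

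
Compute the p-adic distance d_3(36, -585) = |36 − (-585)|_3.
d_3(36, -585) = 1/27

Step 1 — x − y = 36 − (-585) = 621. Step 2 — v_3(621) = 3 (factor: 621 = (3^3 · 23); the sign does not affect v_p). Step 3 — |x − y|_3 = 3^{-3} = 1/27.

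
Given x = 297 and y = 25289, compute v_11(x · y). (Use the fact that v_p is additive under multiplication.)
v_11(7510833) = 4

v_p(x) = 1 (factor: 297 = 11^1 · 27); v_p(y) = 3 (factor: 25289 = 11^3 · 19). Additivity: v_p(xy) = v_p(x) + v_p(y) = 1 + 3 = 4. (Direct check: xy = 7510833 = 11^4 · (513).)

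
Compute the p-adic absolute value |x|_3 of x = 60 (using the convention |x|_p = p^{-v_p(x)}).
|60|_3 = 1/3

Step 1 — compute v_3(x) by factoring powers of 3 out of the numerator and denominator: v_3(60) = 1. Step 2 — apply |x|_p = p^{-v_p(x)} = 3^{-1} = 1/3.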